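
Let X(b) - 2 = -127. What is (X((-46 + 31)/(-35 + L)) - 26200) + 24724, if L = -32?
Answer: -1601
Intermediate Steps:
X(b) = -125 (X(b) = 2 - 127 = -125)
(X((-46 + 31)/(-35 + L)) - 26200) + 24724 = (-125 - 26200) + 24724 = -26325 + 24724 = -1601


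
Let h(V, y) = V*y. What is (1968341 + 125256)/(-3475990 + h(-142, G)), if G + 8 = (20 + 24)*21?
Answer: -2093597/3606062 ≈ -0.58058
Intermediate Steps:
G = 916 (G = -8 + (20 + 24)*21 = -8 + 44*21 = -8 + 924 = 916)
(1968341 + 125256)/(-3475990 + h(-142, G)) = (1968341 + 125256)/(-3475990 - 142*916) = 2093597/(-3475990 - 130072) = 2093597/(-3606062) = 2093597*(-1/3606062) = -2093597/3606062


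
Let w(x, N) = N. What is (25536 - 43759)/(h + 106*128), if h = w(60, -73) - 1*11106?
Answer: -18223/2389 ≈ -7.6279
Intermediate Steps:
h = -11179 (h = -73 - 1*11106 = -73 - 11106 = -11179)
(25536 - 43759)/(h + 106*128) = (25536 - 43759)/(-11179 + 106*128) = -18223/(-11179 + 13568) = -18223/2389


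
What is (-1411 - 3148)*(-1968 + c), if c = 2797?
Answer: -3779411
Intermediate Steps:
(-1411 - 3148)*(-1968 + c) = (-1411 - 3148)*(-1968 + 2797) = -4559*829 = -3779411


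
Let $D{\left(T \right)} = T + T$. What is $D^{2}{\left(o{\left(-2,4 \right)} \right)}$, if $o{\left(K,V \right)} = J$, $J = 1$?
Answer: $4$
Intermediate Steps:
$o{\left(K,V \right)} = 1$
$D{\left(T \right)} = 2 T$
$D^{2}{\left(o{\left(-2,4 \right)} \right)} = \left(2 \cdot 1\right)^{2} = 2^{2} = 4$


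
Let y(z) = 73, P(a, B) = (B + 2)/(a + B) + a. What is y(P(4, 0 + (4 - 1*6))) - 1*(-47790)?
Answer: 47863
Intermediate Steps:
P(a, B) = a + (2 + B)/(B + a) (P(a, B) = (2 + B)/(B + a) + a = a + (2 + B)/(B + a))
y(P(4, 0 + (4 - 1*6))) - 1*(-47790) = 73 - 1*(-47790) = 73 + 47790 = 47863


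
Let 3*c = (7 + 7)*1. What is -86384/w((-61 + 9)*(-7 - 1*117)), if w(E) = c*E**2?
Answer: -16197/36379616 ≈ -0.00044522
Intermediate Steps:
c = 14/3 (c = ((7 + 7)*1)/3 = (14*1)/3 = (1/3)*14 = 14/3 ≈ 4.6667)
w(E) = 14*E**2/3
-86384/w((-61 + 9)*(-7 - 1*117)) = -86384*3/(14*(-61 + 9)**2*(-7 - 1*117)**2) = -86384*3/(37856*(-7 - 117)**2) = -86384/(14*(-52*(-124))**2/3) = -86384/((14/3)*6448**2) = -86384/((14/3)*41576704) = -86384/582073856/3 = -86384*3/582073856 = -16197/36379616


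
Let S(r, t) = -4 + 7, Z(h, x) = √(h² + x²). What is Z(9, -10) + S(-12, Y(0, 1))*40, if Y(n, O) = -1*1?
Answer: 120 + √181 ≈ 133.45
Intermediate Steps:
Y(n, O) = -1
S(r, t) = 3
Z(9, -10) + S(-12, Y(0, 1))*40 = √(9² + (-10)²) + 3*40 = √(81 + 100) + 120 = √181 + 120 = 120 + √181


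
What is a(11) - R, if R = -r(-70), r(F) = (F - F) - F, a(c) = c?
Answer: 81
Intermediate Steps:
r(F) = -F (r(F) = 0 - F = -F)
R = -70 (R = -(-1)*(-70) = -1*70 = -70)
a(11) - R = 11 - 1*(-70) = 11 + 70 = 81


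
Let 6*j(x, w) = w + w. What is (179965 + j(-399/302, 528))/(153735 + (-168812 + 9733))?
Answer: -180141/5344 ≈ -33.709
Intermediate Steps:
j(x, w) = w/3 (j(x, w) = (w + w)/6 = (2*w)/6 = w/3)
(179965 + j(-399/302, 528))/(153735 + (-168812 + 9733)) = (179965 + (⅓)*528)/(153735 + (-168812 + 9733)) = (179965 + 176)/(153735 - 159079) = 180141/(-5344) = 180141*(-1/5344) = -180141/5344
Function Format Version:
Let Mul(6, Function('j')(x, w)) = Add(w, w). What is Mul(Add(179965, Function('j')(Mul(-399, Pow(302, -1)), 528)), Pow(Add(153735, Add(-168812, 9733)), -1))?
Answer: Rational(-180141, 5344) ≈ -33.709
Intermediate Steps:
Function('j')(x, w) = Mul(Rational(1, 3), w) (Function('j')(x, w) = Mul(Rational(1, 6), Add(w, w)) = Mul(Rational(1, 6), Mul(2, w)) = Mul(Rational(1, 3), w))
Mul(Add(179965, Function('j')(Mul(-399, Pow(302, -1)), 528)), Pow(Add(153735, Add(-168812, 9733)), -1)) = Mul(Add(179965, Mul(Rational(1, 3), 528)), Pow(Add(153735, Add(-168812, 9733)), -1)) = Mul(Add(179965, 176), Pow(Add(153735, -159079), -1)) = Mul(180141, Pow(-5344, -1)) = Mul(180141, Rational(-1, 5344)) = Rational(-180141, 5344)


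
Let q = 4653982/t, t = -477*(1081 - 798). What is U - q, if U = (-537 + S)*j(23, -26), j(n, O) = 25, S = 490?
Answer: -153960443/134991 ≈ -1140.5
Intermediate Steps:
t = -134991 (t = -477*283 = -134991)
q = -4653982/134991 (q = 4653982/(-134991) = 4653982*(-1/134991) = -4653982/134991 ≈ -34.476)
U = -1175 (U = (-537 + 490)*25 = -47*25 = -1175)
U - q = -1175 - 1*(-4653982/134991) = -1175 + 4653982/134991 = -153960443/134991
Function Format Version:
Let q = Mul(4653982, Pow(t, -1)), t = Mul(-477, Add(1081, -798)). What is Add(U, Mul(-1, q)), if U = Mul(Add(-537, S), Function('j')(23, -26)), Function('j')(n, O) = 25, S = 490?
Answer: Rational(-153960443, 134991) ≈ -1140.5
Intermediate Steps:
t = -134991 (t = Mul(-477, 283) = -134991)
q = Rational(-4653982, 134991) (q = Mul(4653982, Pow(-134991, -1)) = Mul(4653982, Rational(-1, 134991)) = Rational(-4653982, 134991) ≈ -34.476)
U = -1175 (U = Mul(Add(-537, 490), 25) = Mul(-47, 25) = -1175)
Add(U, Mul(-1, q)) = Add(-1175, Mul(-1, Rational(-4653982, 134991))) = Add(-1175, Rational(4653982, 134991)) = Rational(-153960443, 134991)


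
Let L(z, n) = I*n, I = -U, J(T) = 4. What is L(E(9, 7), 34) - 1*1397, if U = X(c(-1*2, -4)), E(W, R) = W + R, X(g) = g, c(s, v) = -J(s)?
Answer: -1261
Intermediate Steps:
c(s, v) = -4 (c(s, v) = -1*4 = -4)
E(W, R) = R + W
U = -4
I = 4 (I = -1*(-4) = 4)
L(z, n) = 4*n
L(E(9, 7), 34) - 1*1397 = 4*34 - 1*1397 = 136 - 1397 = -1261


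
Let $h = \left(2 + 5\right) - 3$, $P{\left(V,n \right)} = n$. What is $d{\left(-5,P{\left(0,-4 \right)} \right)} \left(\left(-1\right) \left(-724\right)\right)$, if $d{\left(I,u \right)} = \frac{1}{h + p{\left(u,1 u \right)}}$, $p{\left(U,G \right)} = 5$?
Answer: $\frac{724}{9} \approx 80.444$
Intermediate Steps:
$h = 4$ ($h = 7 - 3 = 4$)
$d{\left(I,u \right)} = \frac{1}{9}$ ($d{\left(I,u \right)} = \frac{1}{4 + 5} = \frac{1}{9}$)
$d{\left(-5,P{\left(0,-4 \right)} \right)} \left(\left(-1\right) \left(-724\right)\right) = \frac{\left(-1\right) \left(-724\right)}{9} = \frac{1}{9} \cdot 724 = \frac{724}{9}$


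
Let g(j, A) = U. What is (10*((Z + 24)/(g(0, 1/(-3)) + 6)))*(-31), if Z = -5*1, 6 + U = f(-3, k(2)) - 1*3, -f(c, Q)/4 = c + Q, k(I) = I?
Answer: -5890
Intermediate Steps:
f(c, Q) = -4*Q - 4*c (f(c, Q) = -4*(c + Q) = -4*(Q + c) = -4*Q - 4*c)
U = -5 (U = -6 + ((-4*2 - 4*(-3)) - 1*3) = -6 + ((-8 + 12) - 3) = -6 + (4 - 3) = -6 + 1 = -5)
g(j, A) = -5
Z = -5
(10*((Z + 24)/(g(0, 1/(-3)) + 6)))*(-31) = (10*((-5 + 24)/(-5 + 6)))*(-31) = (10*(19/1))*(-31) = (10*(19*1))*(-31) = (10*19)*(-31) = 190*(-31) = -5890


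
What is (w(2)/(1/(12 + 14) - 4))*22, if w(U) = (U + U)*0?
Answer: 0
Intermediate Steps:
w(U) = 0 (w(U) = (2*U)*0 = 0)
(w(2)/(1/(12 + 14) - 4))*22 = (0/(1/(12 + 14) - 4))*22 = (0/(1/26 - 4))*22 = (0/(-103/26))*22 = (0*(-26/103))*22 = 0*22 = 0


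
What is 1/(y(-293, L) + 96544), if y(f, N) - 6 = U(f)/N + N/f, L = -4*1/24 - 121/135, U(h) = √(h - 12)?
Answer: 49771285387489821330/4805417923877613908675161 + 484962803829000*I*√305/4805417923877613908675161 ≈ 1.0357e-5 + 1.7625e-9*I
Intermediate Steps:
U(h) = √(-12 + h)
L = -287/270 (L = -4*1/24 - 121*1/135 = -⅙ - 121/135 = -287/270 ≈ -1.0630)
y(f, N) = 6 + N/f + √(-12 + f)/N (y(f, N) = 6 + (√(-12 + f)/N + N/f) = 6 + (N/f + √(-12 + f)/N) = 6 + N/f + √(-12 + f)/N)
1/(y(-293, L) + 96544) = 1/((6 - 287/270/(-293) + √(-12 - 293)/(-287/270)) + 96544) = 1/((6 - 287/270*(-1/293) - 270*I*√305/287) + 96544) = 1/((6 + 287/79110 - 270*I*√305/287) + 96544) = 1/((474947/79110 - 270*I*√305/287) + 96544) = 1/(7638070787/79110 - 270*I*√305/287)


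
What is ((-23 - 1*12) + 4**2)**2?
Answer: 361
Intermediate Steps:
((-23 - 1*12) + 4**2)**2 = ((-23 - 12) + 16)**2 = (-35 + 16)**2 = (-19)**2 = 361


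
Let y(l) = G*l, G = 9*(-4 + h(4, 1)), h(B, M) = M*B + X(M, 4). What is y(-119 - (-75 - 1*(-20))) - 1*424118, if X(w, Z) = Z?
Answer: -426422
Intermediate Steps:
h(B, M) = 4 + B*M (h(B, M) = M*B + 4 = B*M + 4 = 4 + B*M)
G = 36 (G = 9*(-4 + (4 + 4*1)) = 9*(-4 + (4 + 4)) = 9*(-4 + 8) = 9*4 = 36)
y(l) = 36*l
y(-119 - (-75 - 1*(-20))) - 1*424118 = 36*(-119 - (-75 - 1*(-20))) - 1*424118 = 36*(-119 - (-75 + 20)) - 424118 = 36*(-119 - 1*(-55)) - 424118 = 36*(-119 + 55) - 424118 = 36*(-64) - 424118 = -2304 - 424118 = -426422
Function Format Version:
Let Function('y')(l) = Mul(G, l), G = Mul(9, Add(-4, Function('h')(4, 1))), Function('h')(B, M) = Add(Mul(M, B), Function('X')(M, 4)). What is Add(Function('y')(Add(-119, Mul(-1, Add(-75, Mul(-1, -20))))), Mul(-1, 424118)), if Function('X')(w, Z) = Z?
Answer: -426422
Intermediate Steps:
Function('h')(B, M) = Add(4, Mul(B, M)) (Function('h')(B, M) = Add(Mul(M, B), 4) = Add(Mul(B, M), 4) = Add(4, Mul(B, M)))
G = 36 (G = Mul(9, Add(-4, Add(4, Mul(4, 1)))) = Mul(9, Add(-4, Add(4, 4))) = Mul(9, Add(-4, 8)) = Mul(9, 4) = 36)
Function('y')(l) = Mul(36, l)
Add(Function('y')(Add(-119, Mul(-1, Add(-75, Mul(-1, -20))))), Mul(-1, 424118)) = Add(Mul(36, Add(-119, Mul(-1, Add(-75, Mul(-1, -20))))), Mul(-1, 424118)) = Add(Mul(36, Add(-119, Mul(-1, Add(-75, 20)))), -424118) = Add(Mul(36, Add(-119, Mul(-1, -55))), -424118) = Add(Mul(36, Add(-119, 55)), -424118) = Add(Mul(36, -64), -424118) = Add(-2304, -424118) = -426422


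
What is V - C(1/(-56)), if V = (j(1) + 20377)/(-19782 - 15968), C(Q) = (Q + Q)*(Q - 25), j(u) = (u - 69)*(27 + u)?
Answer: -3040439/2156000 ≈ -1.4102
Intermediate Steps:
j(u) = (-69 + u)*(27 + u)
C(Q) = 2*Q*(-25 + Q) (C(Q) = (2*Q)*(-25 + Q) = 2*Q*(-25 + Q))
V = -1421/2750 (V = ((-1863 + 1² - 42*1) + 20377)/(-19782 - 15968) = ((-1863 + 1 - 42) + 20377)/(-35750) = (-1904 + 20377)*(-1/35750) = 18473*(-1/35750) = -1421/2750 ≈ -0.51673)
V - C(1/(-56)) = -1421/2750 - 2*(-25 + 1/(-56))/(-56) = -1421/2750 - 2*(-1)*(-25 - 1/56)/56 = -1421/2750 - 2*(-1)*(-1401)/(56*56) = -1421/2750 - 1*1401/1568 = -1421/2750 - 1401/1568 = -3040439/2156000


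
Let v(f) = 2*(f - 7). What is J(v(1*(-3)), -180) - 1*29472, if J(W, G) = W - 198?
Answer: -29690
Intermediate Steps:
v(f) = -14 + 2*f (v(f) = 2*(-7 + f) = -14 + 2*f)
J(W, G) = -198 + W
J(v(1*(-3)), -180) - 1*29472 = (-198 + (-14 + 2*(1*(-3)))) - 1*29472 = (-198 + (-14 + 2*(-3))) - 29472 = (-198 + (-14 - 6)) - 29472 = (-198 - 20) - 29472 = -218 - 29472 = -29690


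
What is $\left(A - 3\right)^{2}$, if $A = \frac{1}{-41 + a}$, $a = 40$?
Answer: $16$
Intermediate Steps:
$A = -1$ ($A = \frac{1}{-41 + 40} = \frac{1}{-1} = -1$)
$\left(A - 3\right)^{2} = \left(-1 - 3\right)^{2} = \left(-4\right)^{2} = 16$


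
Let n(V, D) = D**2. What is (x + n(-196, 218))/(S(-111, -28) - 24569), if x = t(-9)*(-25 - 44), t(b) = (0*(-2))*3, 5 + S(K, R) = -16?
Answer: -23762/12295 ≈ -1.9327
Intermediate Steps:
S(K, R) = -21 (S(K, R) = -5 - 16 = -21)
t(b) = 0 (t(b) = 0*3 = 0)
x = 0 (x = 0*(-25 - 44) = 0*(-69) = 0)
(x + n(-196, 218))/(S(-111, -28) - 24569) = (0 + 218**2)/(-21 - 24569) = (0 + 47524)/(-24590) = 47524*(-1/24590) = -23762/12295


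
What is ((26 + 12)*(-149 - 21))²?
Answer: 41731600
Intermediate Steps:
((26 + 12)*(-149 - 21))² = (38*(-170))² = (-6460)² = 41731600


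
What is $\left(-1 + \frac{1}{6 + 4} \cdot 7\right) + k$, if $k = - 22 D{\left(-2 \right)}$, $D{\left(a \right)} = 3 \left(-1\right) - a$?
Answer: $\frac{217}{10} \approx 21.7$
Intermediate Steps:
$D{\left(a \right)} = -3 - a$
$k = 22$ ($k = - 22 \left(-3 - -2\right) = - 22 \left(-3 + 2\right) = \left(-22\right) \left(-1\right) = 22$)
$\left(-1 + \frac{1}{6 + 4} \cdot 7\right) + k = \left(-1 + \frac{1}{6 + 4} \cdot 7\right) + 22 = \left(-1 + \frac{1}{10} \cdot 7\right) + 22 = \left(-1 + \frac{7}{10}\right) + 22 = - \frac{3}{10} + 22 = \frac{217}{10}$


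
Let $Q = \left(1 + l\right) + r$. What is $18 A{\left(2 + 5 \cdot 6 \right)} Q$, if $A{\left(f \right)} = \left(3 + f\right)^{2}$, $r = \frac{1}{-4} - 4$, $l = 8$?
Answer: $\frac{209475}{2} \approx 1.0474 \cdot 10^{5}$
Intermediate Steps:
$r = - \frac{17}{4}$ ($r = - \frac{1}{4} - 4 = - \frac{17}{4} \approx -4.25$)
$Q = \frac{19}{4}$ ($Q = \left(1 + 8\right) - \frac{17}{4} = 9 - \frac{17}{4} = \frac{19}{4} \approx 4.75$)
$18 A{\left(2 + 5 \cdot 6 \right)} Q = 18 \left(3 + \left(2 + 5 \cdot 6\right)\right)^{2} \cdot \frac{19}{4} = 18 \left(3 + \left(2 + 30\right)\right)^{2} \cdot \frac{19}{4} = 18 \left(3 + 32\right)^{2} \cdot \frac{19}{4} = 18 \cdot 35^{2} \cdot \frac{19}{4} = 18 \cdot 1225 \cdot \frac{19}{4} = 22050 \cdot \frac{19}{4} = \frac{209475}{2}$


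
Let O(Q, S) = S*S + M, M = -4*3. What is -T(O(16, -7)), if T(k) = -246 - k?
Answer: 283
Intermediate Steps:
M = -12
O(Q, S) = -12 + S² (O(Q, S) = S*S - 12 = S² - 12 = -12 + S²)
-T(O(16, -7)) = -(-246 - (-12 + (-7)²)) = -(-246 - (-12 + 49)) = -(-246 - 1*37) = -(-246 - 37) = -1*(-283) = 283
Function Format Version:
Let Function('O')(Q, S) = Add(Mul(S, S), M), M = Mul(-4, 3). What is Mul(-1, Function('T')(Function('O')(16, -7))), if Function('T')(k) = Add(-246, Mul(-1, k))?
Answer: 283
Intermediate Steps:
M = -12
Function('O')(Q, S) = Add(-12, Pow(S, 2)) (Function('O')(Q, S) = Add(Mul(S, S), -12) = Add(Pow(S, 2), -12) = Add(-12, Pow(S, 2)))
Mul(-1, Function('T')(Function('O')(16, -7))) = Mul(-1, Add(-246, Mul(-1, Add(-12, Pow(-7, 2))))) = Mul(-1, Add(-246, Mul(-1, Add(-12, 49)))) = Mul(-1, Add(-246, Mul(-1, 37))) = Mul(-1, Add(-246, -37)) = Mul(-1, -283) = 283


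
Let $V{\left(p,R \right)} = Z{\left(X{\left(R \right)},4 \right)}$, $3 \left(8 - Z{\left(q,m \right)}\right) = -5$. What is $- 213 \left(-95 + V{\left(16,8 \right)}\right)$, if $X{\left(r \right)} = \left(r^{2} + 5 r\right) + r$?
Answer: $18176$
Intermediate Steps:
$X{\left(r \right)} = r^{2} + 6 r$
$Z{\left(q,m \right)} = \frac{29}{3}$ ($Z{\left(q,m \right)} = 8 - - \frac{5}{3} = 8 + \frac{5}{3} = \frac{29}{3}$)
$V{\left(p,R \right)} = \frac{29}{3}$
$- 213 \left(-95 + V{\left(16,8 \right)}\right) = - 213 \left(-95 + \frac{29}{3}\right) = \left(-213\right) \left(- \frac{256}{3}\right) = 18176$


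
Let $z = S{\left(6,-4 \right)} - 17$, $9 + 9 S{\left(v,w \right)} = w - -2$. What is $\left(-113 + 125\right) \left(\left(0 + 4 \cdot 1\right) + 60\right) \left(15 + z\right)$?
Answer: $- \frac{7424}{3} \approx -2474.7$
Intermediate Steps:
$S{\left(v,w \right)} = - \frac{7}{9} + \frac{w}{9}$ ($S{\left(v,w \right)} = -1 + \frac{w - -2}{9} = -1 + \frac{w + 2}{9} = -1 + \frac{2 + w}{9} = -1 + \left(\frac{2}{9} + \frac{w}{9}\right) = - \frac{7}{9} + \frac{w}{9}$)
$z = - \frac{164}{9}$ ($z = \left(- \frac{7}{9} + \frac{1}{9} \left(-4\right)\right) - 17 = \left(- \frac{7}{9} - \frac{4}{9}\right) - 17 = - \frac{11}{9} - 17 = - \frac{164}{9} \approx -18.222$)
$\left(-113 + 125\right) \left(\left(0 + 4 \cdot 1\right) + 60\right) \left(15 + z\right) = \left(-113 + 125\right) \left(\left(0 + 4 \cdot 1\right) + 60\right) \left(15 - \frac{164}{9}\right) = 12 \left(\left(0 + 4\right) + 60\right) \left(- \frac{29}{9}\right) = 12 \left(4 + 60\right) \left(- \frac{29}{9}\right) = 12 \cdot 64 \left(- \frac{29}{9}\right) = 12 \left(- \frac{1856}{9}\right) = - \frac{7424}{3}$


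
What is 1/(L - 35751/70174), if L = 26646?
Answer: 70174/1869820653 ≈ 3.7530e-5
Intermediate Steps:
1/(L - 35751/70174) = 1/(26646 - 35751/70174) = 1/(1869820653/70174) = 70174/1869820653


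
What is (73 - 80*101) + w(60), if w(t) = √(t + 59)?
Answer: -8007 + √119 ≈ -7996.1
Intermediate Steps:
w(t) = √(59 + t)
(73 - 80*101) + w(60) = (73 - 80*101) + √(59 + 60) = (73 - 8080) + √119 = -8007 + √119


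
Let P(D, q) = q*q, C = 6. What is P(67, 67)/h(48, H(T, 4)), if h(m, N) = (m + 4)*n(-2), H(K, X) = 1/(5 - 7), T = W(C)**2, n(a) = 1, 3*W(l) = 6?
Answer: 4489/52 ≈ 86.327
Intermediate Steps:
P(D, q) = q**2
W(l) = 2 (W(l) = (1/3)*6 = 2)
T = 4 (T = 2**2 = 4)
H(K, X) = -1/2 (H(K, X) = 1/(-2) = -1/2)
h(m, N) = 4 + m (h(m, N) = (m + 4)*1 = (4 + m)*1 = 4 + m)
P(67, 67)/h(48, H(T, 4)) = 67**2/(4 + 48) = 4489/52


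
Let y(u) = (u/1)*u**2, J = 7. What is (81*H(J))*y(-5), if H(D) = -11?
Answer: 111375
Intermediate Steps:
y(u) = u**3 (y(u) = (u*1)*u**2 = u*u**2 = u**3)
(81*H(J))*y(-5) = (81*(-11))*(-5)**3 = -891*(-125) = 111375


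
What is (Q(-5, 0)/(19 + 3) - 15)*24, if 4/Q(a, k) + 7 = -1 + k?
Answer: -3966/11 ≈ -360.55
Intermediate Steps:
Q(a, k) = 4/(-8 + k) (Q(a, k) = 4/(-7 + (-1 + k)) = 4/(-8 + k))
(Q(-5, 0)/(19 + 3) - 15)*24 = ((4/(-8 + 0))/(19 + 3) - 15)*24 = ((4/(-8))/22 - 15)*24 = ((4*(-1/8))*(1/22) - 15)*24 = (-1/2*1/22 - 15)*24 = (-1/44 - 15)*24 = -661/44*24 = -3966/11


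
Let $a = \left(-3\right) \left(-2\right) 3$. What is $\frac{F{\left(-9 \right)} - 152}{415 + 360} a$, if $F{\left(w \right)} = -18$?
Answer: $- \frac{612}{155} \approx -3.9484$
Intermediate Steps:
$a = 18$ ($a = 6 \cdot 3 = 18$)
$\frac{F{\left(-9 \right)} - 152}{415 + 360} a = \frac{-18 - 152}{415 + 360} \cdot 18 = - \frac{170}{775} \cdot 18 = \left(-170\right) \frac{1}{775} \cdot 18 = \left(- \frac{34}{155}\right) 18 = - \frac{612}{155}$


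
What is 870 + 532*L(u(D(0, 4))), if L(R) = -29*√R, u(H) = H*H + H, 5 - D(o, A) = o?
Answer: 870 - 15428*√30 ≈ -83633.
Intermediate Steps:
D(o, A) = 5 - o
u(H) = H + H² (u(H) = H² + H = H + H²)
870 + 532*L(u(D(0, 4))) = 870 + 532*(-29*√(1 + (5 - 1*0))*√(5 - 1*0)) = 870 + 532*(-29*√(1 + (5 + 0))*√(5 + 0)) = 870 + 532*(-29*√5*√(1 + 5)) = 870 + 532*(-29*√30) = 870 - 15428*√30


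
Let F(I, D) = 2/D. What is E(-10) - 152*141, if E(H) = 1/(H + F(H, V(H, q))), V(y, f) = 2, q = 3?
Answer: -192889/9 ≈ -21432.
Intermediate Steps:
E(H) = 1/(1 + H) (E(H) = 1/(H + 2/2) = 1/(H + 2*(½)) = 1/(H + 1) = 1/(1 + H))
E(-10) - 152*141 = 1/(1 - 10) - 152*141 = 1/(-9) - 21432 = -⅑ - 21432 = -192889/9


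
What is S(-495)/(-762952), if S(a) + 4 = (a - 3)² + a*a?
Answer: -493025/762952 ≈ -0.64621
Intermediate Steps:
S(a) = -4 + a² + (-3 + a)² (S(a) = -4 + ((a - 3)² + a*a) = -4 + ((-3 + a)² + a²) = -4 + (a² + (-3 + a)²) = -4 + a² + (-3 + a)²)
S(-495)/(-762952) = (-4 + (-495)² + (-3 - 495)²)/(-762952) = (-4 + 245025 + (-498)²)*(-1/762952) = (-4 + 245025 + 248004)*(-1/762952) = 493025*(-1/762952) = -493025/762952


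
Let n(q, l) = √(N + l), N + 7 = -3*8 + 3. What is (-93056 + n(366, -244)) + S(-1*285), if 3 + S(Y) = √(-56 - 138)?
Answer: -93059 + I*√194 + 4*I*√17 ≈ -93059.0 + 30.421*I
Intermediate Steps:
N = -28 (N = -7 + (-3*8 + 3) = -7 + (-24 + 3) = -7 - 21 = -28)
S(Y) = -3 + I*√194 (S(Y) = -3 + √(-56 - 138) = -3 + √(-194) = -3 + I*√194)
n(q, l) = √(-28 + l)
(-93056 + n(366, -244)) + S(-1*285) = (-93056 + √(-28 - 244)) + (-3 + I*√194) = (-93056 + √(-272)) + (-3 + I*√194) = (-93056 + 4*I*√17) + (-3 + I*√194) = -93059 + I*√194 + 4*I*√17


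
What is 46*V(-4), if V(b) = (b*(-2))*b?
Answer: -1472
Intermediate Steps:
V(b) = -2*b² (V(b) = (-2*b)*b = -2*b²)
46*V(-4) = 46*(-2*(-4)²) = 46*(-2*16) = 46*(-32) = -1472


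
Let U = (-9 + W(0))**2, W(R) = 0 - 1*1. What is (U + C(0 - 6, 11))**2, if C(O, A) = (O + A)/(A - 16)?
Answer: 9801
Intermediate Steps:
C(O, A) = (A + O)/(-16 + A)
W(R) = -1 (W(R) = 0 - 1 = -1)
U = 100 (U = (-9 - 1)**2 = (-10)**2 = 100)
(U + C(0 - 6, 11))**2 = (100 + (11 + (0 - 6))/(-16 + 11))**2 = (100 + (11 - 6)/(-5))**2 = (100 - 1/5*5)**2 = (100 - 1)**2 = 99**2 = 9801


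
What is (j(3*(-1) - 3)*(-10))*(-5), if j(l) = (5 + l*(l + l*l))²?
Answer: 1531250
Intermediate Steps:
j(l) = (5 + l*(l + l²))²
(j(3*(-1) - 3)*(-10))*(-5) = ((5 + (3*(-1) - 3)² + (3*(-1) - 3)³)²*(-10))*(-5) = ((5 + (-3 - 3)² + (-3 - 3)³)²*(-10))*(-5) = ((5 + (-6)² + (-6)³)²*(-10))*(-5) = ((5 + 36 - 216)²*(-10))*(-5) = ((-175)²*(-10))*(-5) = (30625*(-10))*(-5) = -306250*(-5) = 1531250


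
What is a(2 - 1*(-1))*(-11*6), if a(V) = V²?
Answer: -594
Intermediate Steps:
a(2 - 1*(-1))*(-11*6) = (2 - 1*(-1))²*(-11*6) = (2 + 1)²*(-66) = 3²*(-66) = 9*(-66) = -594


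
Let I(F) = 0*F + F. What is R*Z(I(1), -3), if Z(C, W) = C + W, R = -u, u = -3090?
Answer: -6180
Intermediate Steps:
R = 3090 (R = -1*(-3090) = 3090)
I(F) = F (I(F) = 0 + F = F)
R*Z(I(1), -3) = 3090*(1 - 3) = 3090*(-2) = -6180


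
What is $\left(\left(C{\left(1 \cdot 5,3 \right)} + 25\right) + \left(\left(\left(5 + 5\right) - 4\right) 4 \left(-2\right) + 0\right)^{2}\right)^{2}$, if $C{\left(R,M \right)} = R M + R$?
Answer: $5517801$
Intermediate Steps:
$C{\left(R,M \right)} = R + M R$ ($C{\left(R,M \right)} = M R + R = R + M R$)
$\left(\left(C{\left(1 \cdot 5,3 \right)} + 25\right) + \left(\left(\left(5 + 5\right) - 4\right) 4 \left(-2\right) + 0\right)^{2}\right)^{2} = \left(\left(1 \cdot 5 \left(1 + 3\right) + 25\right) + \left(\left(\left(5 + 5\right) - 4\right) 4 \left(-2\right) + 0\right)^{2}\right)^{2} = \left(\left(5 \cdot 4 + 25\right) + \left(\left(10 - 4\right) \left(-8\right) + 0\right)^{2}\right)^{2} = \left(\left(20 + 25\right) + \left(6 \left(-8\right) + 0\right)^{2}\right)^{2} = \left(45 + \left(-48 + 0\right)^{2}\right)^{2} = \left(45 + \left(-48\right)^{2}\right)^{2} = \left(45 + 2304\right)^{2} = 2349^{2} = 5517801$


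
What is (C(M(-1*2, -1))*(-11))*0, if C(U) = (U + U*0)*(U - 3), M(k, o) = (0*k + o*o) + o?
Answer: 0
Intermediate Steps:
M(k, o) = o + o² (M(k, o) = (0 + o²) + o = o² + o = o + o²)
C(U) = U*(-3 + U) (C(U) = (U + 0)*(-3 + U) = U*(-3 + U))
(C(M(-1*2, -1))*(-11))*0 = (((-(1 - 1))*(-3 - (1 - 1)))*(-11))*0 = (((-1*0)*(-3 - 1*0))*(-11))*0 = ((0*(-3 + 0))*(-11))*0 = ((0*(-3))*(-11))*0 = (0*(-11))*0 = 0*0 = 0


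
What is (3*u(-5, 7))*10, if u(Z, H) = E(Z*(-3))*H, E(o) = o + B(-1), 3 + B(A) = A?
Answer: 2310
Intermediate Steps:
B(A) = -3 + A
E(o) = -4 + o (E(o) = o + (-3 - 1) = o - 4 = -4 + o)
u(Z, H) = H*(-4 - 3*Z) (u(Z, H) = (-4 + Z*(-3))*H = (-4 - 3*Z)*H = H*(-4 - 3*Z))
(3*u(-5, 7))*10 = (3*(-1*7*(4 + 3*(-5))))*10 = (3*(-1*7*(4 - 15)))*10 = (3*(-1*7*(-11)))*10 = (3*77)*10 = 231*10 = 2310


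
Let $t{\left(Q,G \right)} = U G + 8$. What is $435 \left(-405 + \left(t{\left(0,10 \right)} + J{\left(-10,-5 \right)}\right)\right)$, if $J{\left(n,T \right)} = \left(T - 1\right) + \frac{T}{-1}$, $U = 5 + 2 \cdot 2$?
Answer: $-133980$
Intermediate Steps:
$U = 9$ ($U = 5 + 4 = 9$)
$t{\left(Q,G \right)} = 8 + 9 G$ ($t{\left(Q,G \right)} = 9 G + 8 = 8 + 9 G$)
$J{\left(n,T \right)} = -1$ ($J{\left(n,T \right)} = \left(-1 + T\right) + T \left(-1\right) = \left(-1 + T\right) - T = -1$)
$435 \left(-405 + \left(t{\left(0,10 \right)} + J{\left(-10,-5 \right)}\right)\right) = 435 \left(-405 + \left(\left(8 + 9 \cdot 10\right) - 1\right)\right) = 435 \left(-405 + \left(\left(8 + 90\right) - 1\right)\right) = 435 \left(-405 + \left(98 - 1\right)\right) = 435 \left(-405 + 97\right) = 435 \left(-308\right) = -133980$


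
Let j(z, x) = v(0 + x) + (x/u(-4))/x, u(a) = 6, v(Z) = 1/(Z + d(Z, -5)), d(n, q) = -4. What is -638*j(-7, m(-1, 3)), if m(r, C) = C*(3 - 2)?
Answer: 1595/3 ≈ 531.67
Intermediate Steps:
v(Z) = 1/(-4 + Z) (v(Z) = 1/(Z - 4) = 1/(-4 + Z))
m(r, C) = C (m(r, C) = C*1 = C)
j(z, x) = ⅙ + 1/(-4 + x) (j(z, x) = 1/(-4 + (0 + x)) + (x/6)/x = 1/(-4 + x) + (x*(⅙))/x = 1/(-4 + x) + (x/6)/x = 1/(-4 + x) + ⅙ = ⅙ + 1/(-4 + x))
-638*j(-7, m(-1, 3)) = -319*(2 + 3)/(3*(-4 + 3)) = -319*5/(3*(-1)) = -319*(-1)*5/3 = -638*(-⅚) = 1595/3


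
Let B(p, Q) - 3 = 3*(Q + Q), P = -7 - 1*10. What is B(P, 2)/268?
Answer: 15/268 ≈ 0.055970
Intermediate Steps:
P = -17 (P = -7 - 10 = -17)
B(p, Q) = 3 + 6*Q (B(p, Q) = 3 + 3*(Q + Q) = 3 + 3*(2*Q) = 3 + 6*Q)
B(P, 2)/268 = (3 + 6*2)/268 = (3 + 12)*(1/268) = 15*(1/268) = 15/268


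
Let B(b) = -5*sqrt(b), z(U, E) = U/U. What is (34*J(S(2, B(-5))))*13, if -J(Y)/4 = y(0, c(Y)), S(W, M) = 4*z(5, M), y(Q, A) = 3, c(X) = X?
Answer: -5304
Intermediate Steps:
z(U, E) = 1
S(W, M) = 4 (S(W, M) = 4*1 = 4)
J(Y) = -12 (J(Y) = -4*3 = -12)
(34*J(S(2, B(-5))))*13 = (34*(-12))*13 = -408*13 = -5304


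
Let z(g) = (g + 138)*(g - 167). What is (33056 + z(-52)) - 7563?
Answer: 6659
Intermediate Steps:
z(g) = (-167 + g)*(138 + g) (z(g) = (138 + g)*(-167 + g) = (-167 + g)*(138 + g))
(33056 + z(-52)) - 7563 = (33056 + (-23046 + (-52)² - 29*(-52))) - 7563 = (33056 + (-23046 + 2704 + 1508)) - 7563 = (33056 - 18834) - 7563 = 14222 - 7563 = 6659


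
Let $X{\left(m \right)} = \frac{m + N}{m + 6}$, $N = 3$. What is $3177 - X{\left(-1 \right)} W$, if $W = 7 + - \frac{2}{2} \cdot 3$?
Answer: $\frac{15877}{5} \approx 3175.4$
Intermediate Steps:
$X{\left(m \right)} = \frac{3 + m}{6 + m}$ ($X{\left(m \right)} = \frac{m + 3}{m + 6} = \frac{3 + m}{6 + m}$)
$W = 4$ ($W = 7 + \left(-2\right) \frac{1}{2} \cdot 3 = 7 - 3 = 4$)
$3177 - X{\left(-1 \right)} W = 3177 - \frac{3 - 1}{6 - 1} \cdot 4 = 3177 - \frac{1}{5} \cdot 2 \cdot 4 = 3177 - \frac{2}{5} \cdot 4 = 3177 - \frac{8}{5} = \frac{15877}{5}$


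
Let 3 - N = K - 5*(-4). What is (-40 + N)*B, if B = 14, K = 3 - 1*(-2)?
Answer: -868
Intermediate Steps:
K = 5 (K = 3 + 2 = 5)
N = -22 (N = 3 - (5 - 5*(-4)) = 3 - (5 + 20) = 3 - 1*25 = 3 - 25 = -22)
(-40 + N)*B = (-40 - 22)*14 = -62*14 = -868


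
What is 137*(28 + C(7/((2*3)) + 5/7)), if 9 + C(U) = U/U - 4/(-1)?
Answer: 3288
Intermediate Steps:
C(U) = -4 (C(U) = -9 + (U/U - 4/(-1)) = -9 + (1 - 4*(-1)) = -9 + (1 + 4) = -9 + 5 = -4)
137*(28 + C(7/((2*3)) + 5/7)) = 137*(28 - 4) = 137*24 = 3288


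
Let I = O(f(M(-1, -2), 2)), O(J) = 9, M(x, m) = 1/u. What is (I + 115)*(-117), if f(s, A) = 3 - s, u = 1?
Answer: -14508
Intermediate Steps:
M(x, m) = 1 (M(x, m) = 1/1 = 1)
I = 9
(I + 115)*(-117) = (9 + 115)*(-117) = 124*(-117) = -14508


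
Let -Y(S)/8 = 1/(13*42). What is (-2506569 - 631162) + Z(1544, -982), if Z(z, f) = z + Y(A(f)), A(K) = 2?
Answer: -856179055/273 ≈ -3.1362e+6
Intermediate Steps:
Y(S) = -4/273 (Y(S) = -8/(13*42) = -8*1/546 = -4/273)
Z(z, f) = -4/273 + z (Z(z, f) = z - 4/273 = -4/273 + z)
(-2506569 - 631162) + Z(1544, -982) = (-2506569 - 631162) + (-4/273 + 1544) = -3137731 + 421508/273 = -856179055/273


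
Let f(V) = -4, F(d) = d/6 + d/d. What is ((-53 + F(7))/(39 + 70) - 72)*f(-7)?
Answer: 94786/327 ≈ 289.87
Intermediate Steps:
F(d) = 1 + d/6 (F(d) = d*(⅙) + 1 = d/6 + 1 = 1 + d/6)
((-53 + F(7))/(39 + 70) - 72)*f(-7) = ((-53 + (1 + (⅙)*7))/(39 + 70) - 72)*(-4) = ((-53 + (1 + 7/6))/109 - 72)*(-4) = ((-53 + 13/6)*(1/109) - 72)*(-4) = (-305/6*1/109 - 72)*(-4) = (-305/654 - 72)*(-4) = -47393/654*(-4) = 94786/327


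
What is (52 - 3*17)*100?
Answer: 100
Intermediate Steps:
(52 - 3*17)*100 = (52 - 51)*100 = 1*100 = 100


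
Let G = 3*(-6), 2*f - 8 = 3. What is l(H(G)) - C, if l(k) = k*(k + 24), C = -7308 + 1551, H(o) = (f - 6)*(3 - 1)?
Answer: 5734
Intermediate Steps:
f = 11/2 (f = 4 + (½)*3 = 4 + 3/2 = 11/2 ≈ 5.5000)
G = -18
H(o) = -1 (H(o) = (11/2 - 6)*(3 - 1) = -½*2 = -1)
C = -5757
l(k) = k*(24 + k)
l(H(G)) - C = -(24 - 1) - 1*(-5757) = -1*23 + 5757 = -23 + 5757 = 5734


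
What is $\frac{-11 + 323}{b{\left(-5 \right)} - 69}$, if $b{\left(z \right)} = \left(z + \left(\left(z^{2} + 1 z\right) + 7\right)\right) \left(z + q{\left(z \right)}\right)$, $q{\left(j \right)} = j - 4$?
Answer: $- \frac{24}{29} \approx -0.82759$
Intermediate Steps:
$q{\left(j \right)} = -4 + j$ ($q{\left(j \right)} = j - 4 = -4 + j$)
$b{\left(z \right)} = \left(-4 + 2 z\right) \left(7 + z^{2} + 2 z\right)$ ($b{\left(z \right)} = \left(z + \left(\left(z^{2} + 1 z\right) + 7\right)\right) \left(z + \left(-4 + z\right)\right) = \left(z + \left(\left(z^{2} + z\right) + 7\right)\right) \left(-4 + 2 z\right) = \left(z + \left(\left(z + z^{2}\right) + 7\right)\right) \left(-4 + 2 z\right) = \left(z + \left(7 + z + z^{2}\right)\right) \left(-4 + 2 z\right) = \left(7 + z^{2} + 2 z\right) \left(-4 + 2 z\right) = \left(-4 + 2 z\right) \left(7 + z^{2} + 2 z\right)$)
$\frac{-11 + 323}{b{\left(-5 \right)} - 69} = \frac{-11 + 323}{\left(-28 + 2 \left(-5\right)^{3} + 6 \left(-5\right)\right) - 69} = \frac{312}{\left(-28 + 2 \left(-125\right) - 30\right) - 69} = \frac{312}{\left(-28 - 250 - 30\right) - 69} = \frac{312}{-308 - 69} = \frac{312}{-377} = 312 \left(- \frac{1}{377}\right) = - \frac{24}{29}$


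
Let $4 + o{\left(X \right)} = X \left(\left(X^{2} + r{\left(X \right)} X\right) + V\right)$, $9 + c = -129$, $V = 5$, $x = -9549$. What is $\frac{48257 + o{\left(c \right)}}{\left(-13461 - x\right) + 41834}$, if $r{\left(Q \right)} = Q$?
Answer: $- \frac{5208581}{37922} \approx -137.35$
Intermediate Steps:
$c = -138$ ($c = -9 - 129 = -138$)
$o{\left(X \right)} = -4 + X \left(5 + 2 X^{2}\right)$ ($o{\left(X \right)} = -4 + X \left(\left(X^{2} + X X\right) + 5\right) = -4 + X \left(\left(X^{2} + X^{2}\right) + 5\right) = -4 + X \left(2 X^{2} + 5\right) = -4 + X \left(5 + 2 X^{2}\right)$)
$\frac{48257 + o{\left(c \right)}}{\left(-13461 - x\right) + 41834} = \frac{48257 + \left(-4 + 2 \left(-138\right)^{3} + 5 \left(-138\right)\right)}{\left(-13461 - -9549\right) + 41834} = \frac{48257 - 5256838}{\left(-13461 + 9549\right) + 41834} = \frac{48257 - 5256838}{-3912 + 41834} = \frac{48257 - 5256838}{37922} = \left(-5208581\right) \frac{1}{37922} = - \frac{5208581}{37922}$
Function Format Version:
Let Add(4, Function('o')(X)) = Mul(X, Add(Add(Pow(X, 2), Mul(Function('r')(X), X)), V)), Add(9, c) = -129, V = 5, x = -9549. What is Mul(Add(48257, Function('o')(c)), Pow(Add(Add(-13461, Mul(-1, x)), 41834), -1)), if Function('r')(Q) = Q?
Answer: Rational(-5208581, 37922) ≈ -137.35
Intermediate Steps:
c = -138 (c = Add(-9, -129) = -138)
Function('o')(X) = Add(-4, Mul(X, Add(5, Mul(2, Pow(X, 2))))) (Function('o')(X) = Add(-4, Mul(X, Add(Add(Pow(X, 2), Mul(X, X)), 5))) = Add(-4, Mul(X, Add(Add(Pow(X, 2), Pow(X, 2)), 5))) = Add(-4, Mul(X, Add(Mul(2, Pow(X, 2)), 5))) = Add(-4, Mul(X, Add(5, Mul(2, Pow(X, 2))))))
Mul(Add(48257, Function('o')(c)), Pow(Add(Add(-13461, Mul(-1, x)), 41834), -1)) = Mul(Add(48257, Add(-4, Mul(2, Pow(-138, 3)), Mul(5, -138))), Pow(Add(Add(-13461, Mul(-1, -9549)), 41834), -1)) = Mul(Add(48257, Add(-4, Mul(2, -2628072), -690)), Pow(Add(Add(-13461, 9549), 41834), -1)) = Mul(Add(48257, Add(-4, -5256144, -690)), Pow(Add(-3912, 41834), -1)) = Mul(Add(48257, -5256838), Pow(37922, -1)) = Mul(-5208581, Rational(1, 37922)) = Rational(-5208581, 37922)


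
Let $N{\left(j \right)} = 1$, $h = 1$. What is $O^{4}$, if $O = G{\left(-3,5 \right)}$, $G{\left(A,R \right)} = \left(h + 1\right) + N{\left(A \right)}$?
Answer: $81$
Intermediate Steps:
$G{\left(A,R \right)} = 3$ ($G{\left(A,R \right)} = \left(1 + 1\right) + 1 = 2 + 1 = 3$)
$O = 3$
$O^{4} = 3^{4} = 81$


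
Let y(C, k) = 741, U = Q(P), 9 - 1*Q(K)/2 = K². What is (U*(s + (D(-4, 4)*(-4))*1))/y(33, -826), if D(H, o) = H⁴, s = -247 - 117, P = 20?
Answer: 1085416/741 ≈ 1464.8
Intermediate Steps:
Q(K) = 18 - 2*K²
s = -364
U = -782 (U = 18 - 2*20² = 18 - 2*400 = 18 - 800 = -782)
(U*(s + (D(-4, 4)*(-4))*1))/y(33, -826) = -782*(-364 + ((-4)⁴*(-4))*1)/741 = -782*(-364 + (256*(-4))*1)*(1/741) = -782*(-364 - 1024*1)*(1/741) = -782*(-364 - 1024)*(1/741) = -782*(-1388)*(1/741) = 1085416*(1/741) = 1085416/741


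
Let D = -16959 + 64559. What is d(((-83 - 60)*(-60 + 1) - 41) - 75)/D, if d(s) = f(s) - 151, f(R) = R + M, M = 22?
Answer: 512/2975 ≈ 0.17210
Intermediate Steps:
f(R) = 22 + R (f(R) = R + 22 = 22 + R)
D = 47600
d(s) = -129 + s (d(s) = (22 + s) - 151 = -129 + s)
d(((-83 - 60)*(-60 + 1) - 41) - 75)/D = (-129 + (((-83 - 60)*(-60 + 1) - 41) - 75))/47600 = (-129 + ((-143*(-59) - 41) - 75))*(1/47600) = (-129 + ((8437 - 41) - 75))*(1/47600) = (-129 + (8396 - 75))*(1/47600) = (-129 + 8321)*(1/47600) = 8192*(1/47600) = 512/2975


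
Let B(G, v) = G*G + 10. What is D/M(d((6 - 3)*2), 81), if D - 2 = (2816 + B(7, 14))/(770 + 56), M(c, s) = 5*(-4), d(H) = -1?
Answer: -4527/16520 ≈ -0.27403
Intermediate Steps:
B(G, v) = 10 + G² (B(G, v) = G² + 10 = 10 + G²)
M(c, s) = -20
D = 4527/826 (D = 2 + (2816 + (10 + 7²))/(770 + 56) = 2 + (2816 + (10 + 49))/826 = 2 + (2816 + 59)*(1/826) = 2 + 2875*(1/826) = 2 + 2875/826 = 4527/826 ≈ 5.4806)
D/M(d((6 - 3)*2), 81) = (4527/826)/(-20) = (4527/826)*(-1/20) = -4527/16520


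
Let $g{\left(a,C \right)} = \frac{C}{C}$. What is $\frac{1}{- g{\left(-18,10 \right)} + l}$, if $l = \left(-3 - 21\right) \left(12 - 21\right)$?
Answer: $\frac{1}{215} \approx 0.0046512$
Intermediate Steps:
$g{\left(a,C \right)} = 1$
$l = 216$ ($l = \left(-24\right) \left(-9\right) = 216$)
$\frac{1}{- g{\left(-18,10 \right)} + l} = \frac{1}{\left(-1\right) 1 + 216} = \frac{1}{-1 + 216} = \frac{1}{215}$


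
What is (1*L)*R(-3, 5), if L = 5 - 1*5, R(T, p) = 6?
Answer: 0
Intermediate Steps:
L = 0 (L = 5 - 5 = 0)
(1*L)*R(-3, 5) = (1*0)*6 = 0*6 = 0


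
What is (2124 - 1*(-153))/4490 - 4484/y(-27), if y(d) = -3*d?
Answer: -19948723/363690 ≈ -54.851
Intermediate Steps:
(2124 - 1*(-153))/4490 - 4484/y(-27) = (2124 - 1*(-153))/4490 - 4484/((-3*(-27))) = (2124 + 153)*(1/4490) - 4484/81 = 2277*(1/4490) - 4484*1/81 = 2277/4490 - 4484/81 = -19948723/363690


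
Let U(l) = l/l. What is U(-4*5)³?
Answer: 1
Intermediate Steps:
U(l) = 1
U(-4*5)³ = 1³ = 1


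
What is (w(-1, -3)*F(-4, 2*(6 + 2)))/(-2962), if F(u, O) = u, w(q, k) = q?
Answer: -2/1481 ≈ -0.0013504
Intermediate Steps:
(w(-1, -3)*F(-4, 2*(6 + 2)))/(-2962) = -1*(-4)/(-2962) = 4*(-1/2962) = -2/1481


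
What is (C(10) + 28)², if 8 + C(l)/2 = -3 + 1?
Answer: 64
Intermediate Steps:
C(l) = -20 (C(l) = -16 + 2*(-3 + 1) = -16 + 2*(-2) = -16 - 4 = -20)
(C(10) + 28)² = (-20 + 28)² = 8² = 64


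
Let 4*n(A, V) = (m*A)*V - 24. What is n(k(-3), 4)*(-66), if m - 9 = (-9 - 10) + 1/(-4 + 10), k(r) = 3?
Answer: 2343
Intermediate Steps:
m = -59/6 (m = 9 + ((-9 - 10) + 1/(-4 + 10)) = 9 + (-19 + 1/6) = 9 - 113/6 = -59/6 ≈ -9.8333)
n(A, V) = -6 - 59*A*V/24 (n(A, V) = ((-59*A/6)*V - 24)/4 = (-59*A*V/6 - 24)/4 = (-24 - 59*A*V/6)/4 = -6 - 59*A*V/24)
n(k(-3), 4)*(-66) = (-6 - 59/24*3*4)*(-66) = (-6 - 59/2)*(-66) = -71/2*(-66) = 2343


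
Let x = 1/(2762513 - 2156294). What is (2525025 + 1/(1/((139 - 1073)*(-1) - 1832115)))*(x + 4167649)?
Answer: 1753002423088183408/606219 ≈ 2.8917e+12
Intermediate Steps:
x = 1/606219 ≈ 1.6496e-6
(2525025 + 1/(1/((139 - 1073)*(-1) - 1832115)))*(x + 4167649) = (2525025 + 1/(1/((139 - 1073)*(-1) - 1832115)))*(1/606219 + 4167649) = (2525025 + 1/(1/(-934*(-1) - 1832115)))*(2526508009132/606219) = (2525025 + 1/(1/(934 - 1832115)))*(2526508009132/606219) = (2525025 + 1/(1/(-1831181)))*(2526508009132/606219) = (2525025 + 1/(-1/1831181))*(2526508009132/606219) = (2525025 - 1831181)*(2526508009132/606219) = 693844*(2526508009132/606219) = 1753002423088183408/606219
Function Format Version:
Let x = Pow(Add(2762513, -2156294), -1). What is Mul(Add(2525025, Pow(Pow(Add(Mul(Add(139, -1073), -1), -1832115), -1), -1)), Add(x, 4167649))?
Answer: Rational(1753002423088183408, 606219) ≈ 2.8917e+12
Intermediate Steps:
x = Rational(1, 606219) (x = Pow(606219, -1) = Rational(1, 606219) ≈ 1.6496e-6)
Mul(Add(2525025, Pow(Pow(Add(Mul(Add(139, -1073), -1), -1832115), -1), -1)), Add(x, 4167649)) = Mul(Add(2525025, Pow(Pow(Add(Mul(Add(139, -1073), -1), -1832115), -1), -1)), Add(Rational(1, 606219), 4167649)) = Mul(Add(2525025, Pow(Pow(Add(Mul(-934, -1), -1832115), -1), -1)), Rational(2526508009132, 606219)) = Mul(Add(2525025, Pow(Pow(Add(934, -1832115), -1), -1)), Rational(2526508009132, 606219)) = Mul(Add(2525025, Pow(Pow(-1831181, -1), -1)), Rational(2526508009132, 606219)) = Mul(Add(2525025, Pow(Rational(-1, 1831181), -1)), Rational(2526508009132, 606219)) = Mul(Add(2525025, -1831181), Rational(2526508009132, 606219)) = Mul(693844, Rational(2526508009132, 606219)) = Rational(1753002423088183408, 606219)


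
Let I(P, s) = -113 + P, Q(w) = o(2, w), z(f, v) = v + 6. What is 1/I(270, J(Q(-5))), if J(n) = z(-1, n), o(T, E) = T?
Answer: 1/157 ≈ 0.0063694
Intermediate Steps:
z(f, v) = 6 + v
Q(w) = 2
J(n) = 6 + n
1/I(270, J(Q(-5))) = 1/(-113 + 270) = 1/157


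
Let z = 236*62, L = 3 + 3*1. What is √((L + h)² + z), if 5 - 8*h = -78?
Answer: √953609/8 ≈ 122.07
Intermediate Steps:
h = 83/8 (h = 5/8 - ⅛*(-78) = 5/8 + 39/4 = 83/8 ≈ 10.375)
L = 6 (L = 3 + 3 = 6)
z = 14632
√((L + h)² + z) = √((6 + 83/8)² + 14632) = √((131/8)² + 14632) = √(17161/64 + 14632) = √(953609/64) = √953609/8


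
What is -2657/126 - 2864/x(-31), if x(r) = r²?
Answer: -2914241/121086 ≈ -24.068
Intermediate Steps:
-2657/126 - 2864/x(-31) = -2657/126 - 2864/((-31)²) = -2657*1/126 - 2864/961 = -2657/126 - 2864*1/961 = -2657/126 - 2864/961 = -2914241/121086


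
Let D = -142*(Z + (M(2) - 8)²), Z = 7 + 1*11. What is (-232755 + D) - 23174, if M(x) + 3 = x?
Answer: -269987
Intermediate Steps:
M(x) = -3 + x
Z = 18 (Z = 7 + 11 = 18)
D = -14058 (D = -142*(18 + ((-3 + 2) - 8)²) = -142*(18 + (-1 - 8)²) = -142*(18 + (-9)²) = -142*(18 + 81) = -142*99 = -14058)
(-232755 + D) - 23174 = (-232755 - 14058) - 23174 = -246813 - 23174 = -269987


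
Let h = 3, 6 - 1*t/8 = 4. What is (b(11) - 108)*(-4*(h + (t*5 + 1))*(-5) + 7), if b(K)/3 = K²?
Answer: 430185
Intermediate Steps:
t = 16 (t = 48 - 8*4 = 48 - 32 = 16)
b(K) = 3*K²
(b(11) - 108)*(-4*(h + (t*5 + 1))*(-5) + 7) = (3*11² - 108)*(-4*(3 + (16*5 + 1))*(-5) + 7) = (3*121 - 108)*(-4*(3 + (80 + 1))*(-5) + 7) = (363 - 108)*(-4*(3 + 81)*(-5) + 7) = 255*(-336*(-5) + 7) = 255*(-4*(-420) + 7) = 255*(1680 + 7) = 255*1687 = 430185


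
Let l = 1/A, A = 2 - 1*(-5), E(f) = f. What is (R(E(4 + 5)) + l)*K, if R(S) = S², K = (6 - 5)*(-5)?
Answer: -2840/7 ≈ -405.71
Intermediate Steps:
A = 7 (A = 2 + 5 = 7)
K = -5 (K = 1*(-5) = -5)
l = ⅐ (l = 1/7 = 1*(⅐) = ⅐ ≈ 0.14286)
(R(E(4 + 5)) + l)*K = ((4 + 5)² + ⅐)*(-5) = (9² + ⅐)*(-5) = (81 + ⅐)*(-5) = (568/7)*(-5) = -2840/7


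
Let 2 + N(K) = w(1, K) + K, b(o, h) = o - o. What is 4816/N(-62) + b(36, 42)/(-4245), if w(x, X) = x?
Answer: -688/9 ≈ -76.444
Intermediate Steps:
b(o, h) = 0
N(K) = -1 + K (N(K) = -2 + (1 + K) = -1 + K)
4816/N(-62) + b(36, 42)/(-4245) = 4816/(-1 - 62) + 0/(-4245) = 4816/(-63) + 0*(-1/4245) = 4816*(-1/63) + 0 = -688/9 + 0 = -688/9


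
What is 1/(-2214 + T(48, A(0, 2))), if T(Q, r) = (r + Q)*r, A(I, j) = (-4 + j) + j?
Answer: -1/2214 ≈ -0.00045167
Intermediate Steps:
A(I, j) = -4 + 2*j
T(Q, r) = r*(Q + r) (T(Q, r) = (Q + r)*r = r*(Q + r))
1/(-2214 + T(48, A(0, 2))) = 1/(-2214 + (-4 + 2*2)*(48 + (-4 + 2*2))) = 1/(-2214 + (-4 + 4)*(48 + (-4 + 4))) = 1/(-2214 + 0*(48 + 0)) = 1/(-2214 + 0*48) = 1/(-2214 + 0) = 1/(-2214) = -1/2214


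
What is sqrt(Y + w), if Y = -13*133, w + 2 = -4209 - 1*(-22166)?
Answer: sqrt(16226) ≈ 127.38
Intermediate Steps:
w = 17955 (w = -2 + (-4209 - 1*(-22166)) = -2 + (-4209 + 22166) = -2 + 17957 = 17955)
Y = -1729
sqrt(Y + w) = sqrt(-1729 + 17955) = sqrt(16226)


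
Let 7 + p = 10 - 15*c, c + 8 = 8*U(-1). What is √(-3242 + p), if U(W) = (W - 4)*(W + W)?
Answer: I*√4319 ≈ 65.719*I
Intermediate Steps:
U(W) = 2*W*(-4 + W) (U(W) = (-4 + W)*(2*W) = 2*W*(-4 + W))
c = 72 (c = -8 + 8*(2*(-1)*(-4 - 1)) = -8 + 8*(2*(-1)*(-5)) = -8 + 8*10 = -8 + 80 = 72)
p = -1077 (p = -7 + (10 - 15*72) = -7 + (10 - 1080) = -7 - 1070 = -1077)
√(-3242 + p) = √(-3242 - 1077) = √(-4319) = I*√4319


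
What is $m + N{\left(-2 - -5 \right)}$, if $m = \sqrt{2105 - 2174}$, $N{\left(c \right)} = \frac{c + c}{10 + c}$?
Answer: $\frac{6}{13} + i \sqrt{69} \approx 0.46154 + 8.3066 i$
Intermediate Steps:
$N{\left(c \right)} = \frac{2 c}{10 + c}$
$m = i \sqrt{69}$ ($m = \sqrt{-69} = i \sqrt{69} \approx 8.3066 i$)
$m + N{\left(-2 - -5 \right)} = i \sqrt{69} + \frac{2 \left(-2 - -5\right)}{10 - -3} = i \sqrt{69} + \frac{2 \left(-2 + 5\right)}{10 + \left(-2 + 5\right)} = i \sqrt{69} + 2 \cdot 3 \frac{1}{10 + 3} = i \sqrt{69} + 2 \cdot 3 \cdot \frac{1}{13} = i \sqrt{69} + \frac{6}{13} = \frac{6}{13} + i \sqrt{69}$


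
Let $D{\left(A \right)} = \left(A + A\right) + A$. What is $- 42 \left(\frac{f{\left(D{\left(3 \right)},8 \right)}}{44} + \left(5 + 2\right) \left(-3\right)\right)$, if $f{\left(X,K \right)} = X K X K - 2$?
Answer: $- \frac{44709}{11} \approx -4064.5$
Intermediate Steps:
$D{\left(A \right)} = 3 A$ ($D{\left(A \right)} = 2 A + A = 3 A$)
$f{\left(X,K \right)} = -2 + K^{2} X^{2}$ ($f{\left(X,K \right)} = K X X K - 2 = K X^{2} K - 2 = K^{2} X^{2} - 2 = -2 + K^{2} X^{2}$)
$- 42 \left(\frac{f{\left(D{\left(3 \right)},8 \right)}}{44} + \left(5 + 2\right) \left(-3\right)\right) = - 42 \left(\frac{-2 + 8^{2} \left(3 \cdot 3\right)^{2}}{44} + \left(5 + 2\right) \left(-3\right)\right) = - 42 \left(\left(-2 + 64 \cdot 9^{2}\right) \frac{1}{44} + 7 \left(-3\right)\right) = - 42 \left(\left(-2 + 64 \cdot 81\right) \frac{1}{44} - 21\right) = - 42 \left(\left(-2 + 5184\right) \frac{1}{44} - 21\right) = - 42 \left(5182 \cdot \frac{1}{44} - 21\right) = - 42 \left(\frac{2591}{22} - 21\right) = \left(-42\right) \frac{2129}{22} = - \frac{44709}{11}$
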